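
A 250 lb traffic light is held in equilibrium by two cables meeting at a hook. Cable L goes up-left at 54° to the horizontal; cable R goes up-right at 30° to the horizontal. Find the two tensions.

ΣF_x = 0: −T_L·cos54° + T_R·cos30° = 0 → T_R = 0.678716·T_L.
ΣF_y = 0: T_L·sin54° + T_R·sin30° = 250.
Substitute: T_L·(0.809017 + 0.678716·0.5) = 250 → T_L = 217.699 ≈ 217.7 lb.
Then T_R = 0.678716 × 217.699 = 147.8 lb.

T_L = 217.7 lb, T_R = 147.8 lb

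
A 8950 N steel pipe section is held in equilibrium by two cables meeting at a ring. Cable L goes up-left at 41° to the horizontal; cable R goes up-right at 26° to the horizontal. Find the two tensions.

ΣF_x = 0: −T_L·cos41° + T_R·cos26° = 0 → T_R = 0.839691·T_L.
ΣF_y = 0: T_L·sin41° + T_R·sin26° = 8950.
Substitute: T_L·(0.656059 + 0.839691·0.438371) = 8950 → T_L = 8738.91 ≈ 8739 N.
Then T_R = 0.839691 × 8738.91 = 7338 N.

T_L = 8739 N, T_R = 7338 N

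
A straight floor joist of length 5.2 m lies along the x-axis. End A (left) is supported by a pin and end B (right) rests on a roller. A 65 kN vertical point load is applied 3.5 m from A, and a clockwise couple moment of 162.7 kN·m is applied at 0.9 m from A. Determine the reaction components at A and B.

A_x = 0, A_y = -10.04 kN, B_y = 75.04 kN

ΣM about A: B_y·5.2 − 65·3.5 − 162.7 = 0 → B_y = 390.2/5.2 = 75.0385 ≈ 75.04 kN.
ΣF_y = 0: A_y + 75.0385 − 65 = 0 → A_y = -10.04 kN.
ΣF_x = 0: no horizontal applied forces, so A_x = 0.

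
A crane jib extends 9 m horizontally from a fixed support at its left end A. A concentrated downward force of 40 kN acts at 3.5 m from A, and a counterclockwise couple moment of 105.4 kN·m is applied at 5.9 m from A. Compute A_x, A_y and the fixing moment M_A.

ΣF_x = 0: A_x = 0.
ΣF_y = 0: A_y − 40 = 0 → A_y = 40.00 kN.
ΣM about A: M_A − 40·3.5 + 105.4 = 0 → M_A = 34.60 kN·m.

A_x = 0, A_y = 40.00 kN, M_A = 34.60 kN·m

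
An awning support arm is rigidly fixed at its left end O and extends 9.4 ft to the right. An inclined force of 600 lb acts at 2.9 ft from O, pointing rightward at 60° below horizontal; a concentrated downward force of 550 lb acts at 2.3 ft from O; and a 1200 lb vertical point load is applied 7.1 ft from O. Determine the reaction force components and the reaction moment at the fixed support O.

ΣF_x = 0: O_x + 600·cos60° = 0 → O_x = -300.0 lb.
ΣF_y = 0: O_y − 600·sin60° − 550 − 1200 = 0 → O_y = 2270 lb.
ΣM about O: M_O − 600·sin60°·2.9 − 550·2.3 − 1200·7.1 = 0 → M_O = 11290 lb·ft.

O_x = -300.0 lb, O_y = 2270 lb, M_O = 11290 lb·ft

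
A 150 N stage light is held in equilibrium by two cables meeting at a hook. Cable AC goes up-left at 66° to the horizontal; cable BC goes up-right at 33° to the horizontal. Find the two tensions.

T_AC = 127.4 N, T_BC = 61.77 N

ΣF_x = 0: −T_AC·cos66° + T_BC·cos33° = 0 → T_BC = 0.484978·T_AC.
ΣF_y = 0: T_AC·sin66° + T_BC·sin33° = 150.
Substitute: T_AC·(0.913545 + 0.484978·0.544639) = 150 → T_AC = 127.369 ≈ 127.4 N.
Then T_BC = 0.484978 × 127.369 = 61.77 N.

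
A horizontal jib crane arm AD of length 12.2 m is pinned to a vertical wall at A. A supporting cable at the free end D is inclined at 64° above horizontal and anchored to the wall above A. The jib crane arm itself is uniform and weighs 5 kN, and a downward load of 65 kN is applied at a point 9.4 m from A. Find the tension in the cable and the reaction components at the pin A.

ΣM about A: T·sin64°·12.2 − 5·6.1 − 65·9.4 = 0 → T = 641.5/(12.2·0.898794) = 58.5028 ≈ 58.50 kN.
ΣF_x = 0: A_x − T·cos64° = 0 → A_x = 58.5028 × 0.438371 = 25.65 kN.
ΣF_y = 0: A_y + T·sin64° − 5 − 65 = 0 → A_y = 70 − 58.5028 × 0.898794 = 17.42 kN.

T = 58.50 kN, A_x = 25.65 kN, A_y = 17.42 kN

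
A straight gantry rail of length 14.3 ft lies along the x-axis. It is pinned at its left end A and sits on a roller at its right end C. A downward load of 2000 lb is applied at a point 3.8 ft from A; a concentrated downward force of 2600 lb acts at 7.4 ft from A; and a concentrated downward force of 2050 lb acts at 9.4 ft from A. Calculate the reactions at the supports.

A_x = 0, A_y = 3426 lb, C_y = 3224 lb

Moments about A: C_y·14.3 − 2000·3.8 − 2600·7.4 − 2050·9.4 = 0 → C_y = 46110/14.3 = 3224.48 ≈ 3224 lb.
ΣF_y = 0: A_y + 3224.48 − 2000 − 2600 − 2050 = 0 → A_y = 3426 lb.
ΣF_x = 0: no horizontal applied forces, so A_x = 0.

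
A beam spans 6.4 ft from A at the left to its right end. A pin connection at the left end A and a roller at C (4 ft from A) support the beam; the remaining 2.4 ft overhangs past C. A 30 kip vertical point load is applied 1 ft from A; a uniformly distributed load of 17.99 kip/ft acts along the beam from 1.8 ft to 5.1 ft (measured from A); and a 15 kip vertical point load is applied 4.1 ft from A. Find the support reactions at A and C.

A_x = 0, A_y = 30.29 kip, C_y = 74.08 kip

Resultant of the distributed load: 17.99 × 3.3 = 59.367 kip at 3.45 ft from A.
Moments about A: C_y·4 − 30·1 − (17.99·3.3)·3.45 − 15·4.1 = 0 → C_y = 296.31615/4 = 74.079 ≈ 74.08 kip.
ΣF_y = 0: A_y + 74.079 − 30 − 17.99·3.3 − 15 = 0 → A_y = 30.29 kip.
ΣF_x = 0: no horizontal applied forces, so A_x = 0.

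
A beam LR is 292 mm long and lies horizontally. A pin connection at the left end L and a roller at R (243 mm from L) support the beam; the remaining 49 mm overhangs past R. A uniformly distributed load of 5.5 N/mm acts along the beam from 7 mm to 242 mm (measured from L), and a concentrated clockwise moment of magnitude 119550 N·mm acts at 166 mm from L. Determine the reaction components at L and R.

Resultant of the distributed load: 5.5 × 235 = 1292.5 N at 124.5 mm from L.
Moments about L: R_y·243 − (5.5·235)·124.5 − 119550 = 0 → R_y = 280466.25/243 = 1154.18 ≈ 1154 N.
ΣF_y = 0: L_y + 1154.18 − 5.5·235 = 0 → L_y = 138.3 N.
ΣF_x = 0: no horizontal applied forces, so L_x = 0.

L_x = 0, L_y = 138.3 N, R_y = 1154 N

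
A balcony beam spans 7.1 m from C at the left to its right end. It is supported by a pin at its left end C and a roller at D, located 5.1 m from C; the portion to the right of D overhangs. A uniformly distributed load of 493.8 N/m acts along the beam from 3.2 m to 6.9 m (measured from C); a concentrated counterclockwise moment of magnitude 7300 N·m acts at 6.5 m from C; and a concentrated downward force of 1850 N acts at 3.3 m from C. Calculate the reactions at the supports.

C_x = 0, C_y = 2102 N, D_y = 1575 N

Resultant of the distributed load: 493.8 × 3.7 = 1827.06 N at 5.05 m from C.
Moments about C: D_y·5.1 − (493.8·3.7)·5.05 + 7300 − 1850·3.3 = 0 → D_y = 8031.653/5.1 = 1574.83 ≈ 1575 N.
ΣF_y = 0: C_y + 1574.83 − 493.8·3.7 − 1850 = 0 → C_y = 2102 N.
ΣF_x = 0: no horizontal applied forces, so C_x = 0.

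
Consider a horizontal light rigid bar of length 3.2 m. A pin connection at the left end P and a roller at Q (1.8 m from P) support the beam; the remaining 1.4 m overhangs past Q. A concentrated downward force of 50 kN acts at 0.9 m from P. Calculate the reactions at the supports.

P_x = 0, P_y = 25.00 kN, Q_y = 25.00 kN

Taking moments about P: Q_y·1.8 − 50·0.9 = 0 → Q_y = 45/1.8 = 25.00 kN.
ΣF_y = 0: P_y + 25 − 50 = 0 → P_y = 25.00 kN.
ΣF_x = 0: no horizontal applied forces, so P_x = 0.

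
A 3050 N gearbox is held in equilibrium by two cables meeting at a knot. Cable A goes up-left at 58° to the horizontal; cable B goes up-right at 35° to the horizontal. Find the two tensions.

ΣF_x = 0: −T_A·cos58° + T_B·cos35° = 0 → T_B = 0.646912·T_A.
ΣF_y = 0: T_A·sin58° + T_B·sin35° = 3050.
Substitute: T_A·(0.848048 + 0.646912·0.573576) = 3050 → T_A = 2501.84 ≈ 2502 N.
Then T_B = 0.646912 × 2501.84 = 1618 N.

T_A = 2502 N, T_B = 1618 N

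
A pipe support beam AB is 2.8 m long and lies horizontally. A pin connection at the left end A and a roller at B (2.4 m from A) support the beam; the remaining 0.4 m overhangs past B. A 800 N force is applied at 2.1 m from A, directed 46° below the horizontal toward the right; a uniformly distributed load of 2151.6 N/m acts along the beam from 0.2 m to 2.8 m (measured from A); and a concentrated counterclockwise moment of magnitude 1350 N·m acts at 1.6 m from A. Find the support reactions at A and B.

A_x = -555.7 N, A_y = 2732 N, B_y = 3437 N

Resultant of the distributed load: 2151.6 × 2.6 = 5594.16 N at 1.5 m from A.
Moments about A: B_y·2.4 − 800·sin46°·2.1 − (2151.6·2.6)·1.5 + 1350 = 0 → B_y = 8249.73/2.4 = 3437.39 ≈ 3437 N.
ΣF_y = 0: A_y + 3437.39 − 800·sin46° − 2151.6·2.6 = 0 → A_y = 2732 N.
ΣF_x = 0: A_x + 800·cos46° = 0 → A_x = -555.7 N.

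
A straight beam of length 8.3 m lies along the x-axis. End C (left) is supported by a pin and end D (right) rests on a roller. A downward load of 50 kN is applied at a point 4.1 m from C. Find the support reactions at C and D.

C_x = 0, C_y = 25.30 kN, D_y = 24.70 kN

Taking moments about C: D_y·8.3 − 50·4.1 = 0 → D_y = 205/8.3 = 24.6988 ≈ 24.70 kN.
ΣF_y = 0: C_y + 24.6988 − 50 = 0 → C_y = 25.30 kN.
ΣF_x = 0: no horizontal applied forces, so C_x = 0.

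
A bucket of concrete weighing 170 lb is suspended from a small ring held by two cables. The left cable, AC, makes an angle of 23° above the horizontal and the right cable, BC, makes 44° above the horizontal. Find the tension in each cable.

T_AC = 132.8 lb, T_BC = 170.0 lb

ΣF_x = 0: −T_AC·cos23° + T_BC·cos44° = 0 → T_BC = 1.27965·T_AC.
ΣF_y = 0: T_AC·sin23° + T_BC·sin44° = 170.
Substitute: T_AC·(0.390731 + 1.27965·0.694658) = 170 → T_AC = 132.849 ≈ 132.8 lb.
Then T_BC = 1.27965 × 132.849 = 170.0 lb.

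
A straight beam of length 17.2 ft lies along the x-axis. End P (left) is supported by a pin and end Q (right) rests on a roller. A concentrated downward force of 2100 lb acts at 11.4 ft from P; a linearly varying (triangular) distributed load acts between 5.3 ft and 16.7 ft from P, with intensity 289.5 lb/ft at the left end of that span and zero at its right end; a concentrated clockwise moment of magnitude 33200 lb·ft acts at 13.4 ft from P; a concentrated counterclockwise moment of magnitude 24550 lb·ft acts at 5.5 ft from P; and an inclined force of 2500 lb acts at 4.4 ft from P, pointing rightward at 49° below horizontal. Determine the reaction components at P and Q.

P_x = -1640 lb, P_y = 2386 lb, Q_y = 3250 lb

Resultant of the triangular load: ½ × 289.5 × 11.4 = 1650.15 lb, acting at 9.1 ft from P (one-third of the span from the peak).
ΣM about P: Q_y·17.2 − 2100·11.4 − (½·289.5·11.4)·9.1 − 33200 + 24550 − 2500·sin49°·4.4 = 0 → Q_y = 55908.2/17.2 = 3250.48 ≈ 3250 lb.
ΣF_y = 0: P_y + 3250.48 − 2100 − ½·289.5·11.4 − 2500·sin49° = 0 → P_y = 2386 lb.
ΣF_x = 0: P_x + 2500·cos49° = 0 → P_x = -1640 lb.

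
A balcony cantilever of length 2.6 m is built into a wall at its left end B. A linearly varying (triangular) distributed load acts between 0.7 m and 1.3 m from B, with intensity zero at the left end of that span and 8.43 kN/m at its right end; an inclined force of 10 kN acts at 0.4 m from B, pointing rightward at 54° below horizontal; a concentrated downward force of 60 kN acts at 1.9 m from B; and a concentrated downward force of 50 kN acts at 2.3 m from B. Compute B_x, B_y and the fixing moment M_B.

Resultant of the triangular load: ½ × 8.43 × 0.6 = 2.529 kN, acting at 1.1 m from B (one-third of the span from the peak).
ΣF_x = 0: B_x + 10·cos54° = 0 → B_x = -5.878 kN.
ΣF_y = 0: B_y − ½·8.43·0.6 − 10·sin54° − 60 − 50 = 0 → B_y = 120.6 kN.
ΣM about B: M_B − (½·8.43·0.6)·1.1 − 10·sin54°·0.4 − 60·1.9 − 50·2.3 = 0 → M_B = 235.0 kN·m.

B_x = -5.878 kN, B_y = 120.6 kN, M_B = 235.0 kN·m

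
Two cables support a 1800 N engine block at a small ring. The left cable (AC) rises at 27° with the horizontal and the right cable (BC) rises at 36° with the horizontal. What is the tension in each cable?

T_AC = 1634 N, T_BC = 1800 N

ΣF_x = 0: −T_AC·cos27° + T_BC·cos36° = 0 → T_BC = 1.10134·T_AC.
ΣF_y = 0: T_AC·sin27° + T_BC·sin36° = 1800.
Substitute: T_AC·(0.45399 + 1.10134·0.587785) = 1800 → T_AC = 1634.37 ≈ 1634 N.
Then T_BC = 1.10134 × 1634.37 = 1800 N.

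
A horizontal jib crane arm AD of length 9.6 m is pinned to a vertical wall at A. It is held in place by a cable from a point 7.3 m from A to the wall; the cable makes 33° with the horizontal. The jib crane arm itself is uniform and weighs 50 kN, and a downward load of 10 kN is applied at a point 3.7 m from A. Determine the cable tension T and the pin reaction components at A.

ΣM about A: T·sin33°·7.3 − 50·4.8 − 10·3.7 = 0 → T = 277/(7.3·0.544639) = 69.6704 ≈ 69.67 kN.
ΣF_x = 0: A_x − T·cos33° = 0 → A_x = 69.6704 × 0.838671 = 58.43 kN.
ΣF_y = 0: A_y + T·sin33° − 50 − 10 = 0 → A_y = 60 − 69.6704 × 0.544639 = 22.05 kN.

T = 69.67 kN, A_x = 58.43 kN, A_y = 22.05 kN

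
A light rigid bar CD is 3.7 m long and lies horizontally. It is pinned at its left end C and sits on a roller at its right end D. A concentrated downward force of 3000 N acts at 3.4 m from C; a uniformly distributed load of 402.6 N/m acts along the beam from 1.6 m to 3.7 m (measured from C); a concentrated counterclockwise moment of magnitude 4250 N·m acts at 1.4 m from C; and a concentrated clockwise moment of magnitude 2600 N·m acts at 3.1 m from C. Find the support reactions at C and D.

Resultant of the distributed load: 402.6 × 2.1 = 845.46 N at 2.65 m from C.
Taking moments about C: D_y·3.7 − 3000·3.4 − (402.6·2.1)·2.65 + 4250 − 2600 = 0 → D_y = 10790.469/3.7 = 2916.34 ≈ 2916 N.
ΣF_y = 0: C_y + 2916.34 − 3000 − 402.6·2.1 = 0 → C_y = 929.1 N.
ΣF_x = 0: no horizontal applied forces, so C_x = 0.

C_x = 0, C_y = 929.1 N, D_y = 2916 N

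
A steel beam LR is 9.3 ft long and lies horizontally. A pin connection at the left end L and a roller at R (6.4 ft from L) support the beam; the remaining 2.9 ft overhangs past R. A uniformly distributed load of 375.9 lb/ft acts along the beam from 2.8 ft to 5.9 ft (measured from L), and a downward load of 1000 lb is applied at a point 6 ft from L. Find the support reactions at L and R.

L_x = 0, L_y = 435.8 lb, R_y = 1730 lb

Resultant of the distributed load: 375.9 × 3.1 = 1165.29 lb at 4.35 ft from L.
Taking moments about L: R_y·6.4 − (375.9·3.1)·4.35 − 1000·6 = 0 → R_y = 11069.0115/6.4 = 1729.53 ≈ 1730 lb.
ΣF_y = 0: L_y + 1729.53 − 375.9·3.1 − 1000 = 0 → L_y = 435.8 lb.
ΣF_x = 0: no horizontal applied forces, so L_x = 0.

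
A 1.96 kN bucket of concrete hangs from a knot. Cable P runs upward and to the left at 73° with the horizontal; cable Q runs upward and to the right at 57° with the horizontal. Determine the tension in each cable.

ΣF_x = 0: −T_P·cos73° + T_Q·cos57° = 0 → T_Q = 0.536817·T_P.
ΣF_y = 0: T_P·sin73° + T_Q·sin57° = 1.96.
Substitute: T_P·(0.956305 + 0.536817·0.838671) = 1.96 → T_P = 1.39351 ≈ 1.394 kN.
Then T_Q = 0.536817 × 1.39351 = 0.7481 kN.

T_P = 1.394 kN, T_Q = 0.7481 kN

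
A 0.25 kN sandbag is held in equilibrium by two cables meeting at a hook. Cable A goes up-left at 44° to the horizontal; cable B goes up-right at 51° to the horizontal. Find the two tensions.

T_A = 0.1579 kN, T_B = 0.1805 kN

ΣF_x = 0: −T_A·cos44° + T_B·cos51° = 0 → T_B = 1.14304·T_A.
ΣF_y = 0: T_A·sin44° + T_B·sin51° = 0.25.
Substitute: T_A·(0.694658 + 1.14304·0.777146) = 0.25 → T_A = 0.157931 ≈ 0.1579 kN.
Then T_B = 1.14304 × 0.157931 = 0.1805 kN.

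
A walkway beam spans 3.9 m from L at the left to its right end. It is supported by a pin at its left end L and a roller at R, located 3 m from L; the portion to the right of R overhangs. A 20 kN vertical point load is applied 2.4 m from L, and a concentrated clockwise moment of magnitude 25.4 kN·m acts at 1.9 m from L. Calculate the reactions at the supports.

L_x = 0, L_y = -4.467 kN, R_y = 24.47 kN

Taking moments about L: R_y·3 − 20·2.4 − 25.4 = 0 → R_y = 73.4/3 = 24.4667 ≈ 24.47 kN.
ΣF_y = 0: L_y + 24.4667 − 20 = 0 → L_y = -4.467 kN.
ΣF_x = 0: no horizontal applied forces, so L_x = 0.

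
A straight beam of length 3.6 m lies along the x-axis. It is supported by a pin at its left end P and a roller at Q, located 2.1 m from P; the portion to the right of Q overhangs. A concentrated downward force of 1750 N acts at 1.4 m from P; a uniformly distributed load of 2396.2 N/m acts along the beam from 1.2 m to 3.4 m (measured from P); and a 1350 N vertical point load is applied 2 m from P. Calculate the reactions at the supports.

Resultant of the distributed load: 2396.2 × 2.2 = 5271.64 N at 2.3 m from P.
ΣM about P: Q_y·2.1 − 1750·1.4 − (2396.2·2.2)·2.3 − 1350·2 = 0 → Q_y = 17274.772/2.1 = 8226.08 ≈ 8226 N.
ΣF_y = 0: P_y + 8226.08 − 1750 − 2396.2·2.2 − 1350 = 0 → P_y = 145.6 N.
ΣF_x = 0: no horizontal applied forces, so P_x = 0.

P_x = 0, P_y = 145.6 N, Q_y = 8226 N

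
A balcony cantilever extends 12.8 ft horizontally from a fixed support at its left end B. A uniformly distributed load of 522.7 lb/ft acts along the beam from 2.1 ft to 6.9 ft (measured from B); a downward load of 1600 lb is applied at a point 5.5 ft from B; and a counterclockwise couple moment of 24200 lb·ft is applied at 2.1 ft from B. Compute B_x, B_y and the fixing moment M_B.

B_x = 0, B_y = 4109 lb, M_B = -4110 lb·ft

Resultant of the distributed load: 522.7 × 4.8 = 2508.96 lb at 4.5 ft from B.
ΣF_x = 0: B_x = 0.
ΣF_y = 0: B_y − 522.7·4.8 − 1600 = 0 → B_y = 4109 lb.
ΣM about B: M_B − (522.7·4.8)·4.5 − 1600·5.5 + 24200 = 0 → M_B = -4110 lb·ft.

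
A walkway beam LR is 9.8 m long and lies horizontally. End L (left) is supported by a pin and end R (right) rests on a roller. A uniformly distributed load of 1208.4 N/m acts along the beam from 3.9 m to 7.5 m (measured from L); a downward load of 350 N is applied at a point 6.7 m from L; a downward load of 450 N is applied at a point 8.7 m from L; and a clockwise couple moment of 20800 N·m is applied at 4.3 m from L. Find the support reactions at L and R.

Resultant of the distributed load: 1208.4 × 3.6 = 4350.24 N at 5.7 m from L.
Moments about L: R_y·9.8 − (1208.4·3.6)·5.7 − 350·6.7 − 450·8.7 − 20800 = 0 → R_y = 51856.368/9.8 = 5291.47 ≈ 5291 N.
ΣF_y = 0: L_y + 5291.47 − 1208.4·3.6 − 350 − 450 = 0 → L_y = -141.2 N.
ΣF_x = 0: no horizontal applied forces, so L_x = 0.

L_x = 0, L_y = -141.2 N, R_y = 5291 N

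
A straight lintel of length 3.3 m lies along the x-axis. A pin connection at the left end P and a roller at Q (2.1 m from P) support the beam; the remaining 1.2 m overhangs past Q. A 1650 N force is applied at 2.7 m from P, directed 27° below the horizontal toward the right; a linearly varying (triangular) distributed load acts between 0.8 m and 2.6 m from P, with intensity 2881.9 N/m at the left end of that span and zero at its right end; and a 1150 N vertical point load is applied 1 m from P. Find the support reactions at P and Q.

P_x = -1470 N, P_y = 1253 N, Q_y = 3240 N

Resultant of the triangular load: ½ × 2881.9 × 1.8 = 2593.71 N, acting at 1.4 m from P (one-third of the span from the peak).
Moments about P: Q_y·2.1 − 1650·sin27°·2.7 − (½·2881.9·1.8)·1.4 − 1150·1 = 0 → Q_y = 6803.72/2.1 = 3239.87 ≈ 3240 N.
ΣF_y = 0: P_y + 3239.87 − 1650·sin27° − ½·2881.9·1.8 − 1150 = 0 → P_y = 1253 N.
ΣF_x = 0: P_x + 1650·cos27° = 0 → P_x = -1470 N.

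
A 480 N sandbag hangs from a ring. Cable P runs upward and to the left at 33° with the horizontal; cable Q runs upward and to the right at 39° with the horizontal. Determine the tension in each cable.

ΣF_x = 0: −T_P·cos33° + T_Q·cos39° = 0 → T_Q = 1.07917·T_P.
ΣF_y = 0: T_P·sin33° + T_Q·sin39° = 480.
Substitute: T_P·(0.544639 + 1.07917·0.62932) = 480 → T_P = 392.227 ≈ 392.2 N.
Then T_Q = 1.07917 × 392.227 = 423.3 N.

T_P = 392.2 N, T_Q = 423.3 N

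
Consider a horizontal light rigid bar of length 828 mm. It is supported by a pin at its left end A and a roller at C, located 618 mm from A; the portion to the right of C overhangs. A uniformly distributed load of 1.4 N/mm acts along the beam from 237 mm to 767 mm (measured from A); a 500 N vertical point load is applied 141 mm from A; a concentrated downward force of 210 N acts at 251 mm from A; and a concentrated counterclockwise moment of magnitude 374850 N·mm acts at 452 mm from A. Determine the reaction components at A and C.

Resultant of the distributed load: 1.4 × 530 = 742 N at 502 mm from A.
ΣM about A: C_y·618 − (1.4·530)·502 − 500·141 − 210·251 + 374850 = 0 → C_y = 120844/618 = 195.54 ≈ 195.5 N.
ΣF_y = 0: A_y + 195.54 − 1.4·530 − 500 − 210 = 0 → A_y = 1256 N.
ΣF_x = 0: no horizontal applied forces, so A_x = 0.

A_x = 0, A_y = 1256 N, C_y = 195.5 N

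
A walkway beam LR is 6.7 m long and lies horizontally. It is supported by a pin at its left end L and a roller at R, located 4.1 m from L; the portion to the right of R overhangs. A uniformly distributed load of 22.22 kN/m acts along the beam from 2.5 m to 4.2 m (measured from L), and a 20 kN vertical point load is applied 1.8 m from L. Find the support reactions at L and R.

L_x = 0, L_y = 18.13 kN, R_y = 39.64 kN

Resultant of the distributed load: 22.22 × 1.7 = 37.774 kN at 3.35 m from L.
Taking moments about L: R_y·4.1 − (22.22·1.7)·3.35 − 20·1.8 = 0 → R_y = 162.5429/4.1 = 39.6446 ≈ 39.64 kN.
ΣF_y = 0: L_y + 39.6446 − 22.22·1.7 − 20 = 0 → L_y = 18.13 kN.
ΣF_x = 0: no horizontal applied forces, so L_x = 0.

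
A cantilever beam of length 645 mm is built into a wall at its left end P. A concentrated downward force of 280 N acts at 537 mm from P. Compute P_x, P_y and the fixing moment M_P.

P_x = 0, P_y = 280.0 N, M_P = 150400 N·mm

ΣF_x = 0: P_x = 0.
ΣF_y = 0: P_y − 280 = 0 → P_y = 280.0 N.
ΣM about P: M_P − 280·537 = 0 → M_P = 150400 N·mm.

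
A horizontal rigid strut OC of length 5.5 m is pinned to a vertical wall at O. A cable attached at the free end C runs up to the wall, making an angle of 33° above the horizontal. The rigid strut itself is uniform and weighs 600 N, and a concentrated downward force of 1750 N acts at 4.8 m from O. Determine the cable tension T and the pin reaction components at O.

T = 3355 N, O_x = 2814 N, O_y = 522.7 N

ΣM about O: T·sin33°·5.5 − 600·2.75 − 1750·4.8 = 0 → T = 10050/(5.5·0.544639) = 3355.02 ≈ 3355 N.
ΣF_x = 0: O_x − T·cos33° = 0 → O_x = 3355.02 × 0.838671 = 2814 N.
ΣF_y = 0: O_y + T·sin33° − 600 − 1750 = 0 → O_y = 2350 − 3355.02 × 0.544639 = 522.7 N.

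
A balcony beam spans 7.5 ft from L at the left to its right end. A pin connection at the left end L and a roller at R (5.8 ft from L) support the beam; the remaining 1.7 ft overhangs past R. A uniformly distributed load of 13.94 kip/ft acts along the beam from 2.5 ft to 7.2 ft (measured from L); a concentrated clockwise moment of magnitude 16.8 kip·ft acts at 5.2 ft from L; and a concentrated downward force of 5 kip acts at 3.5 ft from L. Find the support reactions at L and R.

L_x = 0, L_y = 9.818 kip, R_y = 60.70 kip

Resultant of the distributed load: 13.94 × 4.7 = 65.518 kip at 4.85 ft from L.
Taking moments about L: R_y·5.8 − (13.94·4.7)·4.85 − 16.8 − 5·3.5 = 0 → R_y = 352.0623/5.8 = 60.7004 ≈ 60.70 kip.
ΣF_y = 0: L_y + 60.7004 − 13.94·4.7 − 5 = 0 → L_y = 9.818 kip.
ΣF_x = 0: no horizontal applied forces, so L_x = 0.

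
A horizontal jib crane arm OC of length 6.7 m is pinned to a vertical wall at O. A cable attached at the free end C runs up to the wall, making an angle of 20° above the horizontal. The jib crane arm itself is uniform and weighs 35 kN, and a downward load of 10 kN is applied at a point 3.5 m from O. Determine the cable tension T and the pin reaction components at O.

ΣM about O: T·sin20°·6.7 − 35·3.35 − 10·3.5 = 0 → T = 152.25/(6.7·0.34202) = 66.4402 ≈ 66.44 kN.
ΣF_x = 0: O_x − T·cos20° = 0 → O_x = 66.4402 × 0.939693 = 62.43 kN.
ΣF_y = 0: O_y + T·sin20° − 35 − 10 = 0 → O_y = 45 − 66.4402 × 0.34202 = 22.28 kN.

T = 66.44 kN, O_x = 62.43 kN, O_y = 22.28 kN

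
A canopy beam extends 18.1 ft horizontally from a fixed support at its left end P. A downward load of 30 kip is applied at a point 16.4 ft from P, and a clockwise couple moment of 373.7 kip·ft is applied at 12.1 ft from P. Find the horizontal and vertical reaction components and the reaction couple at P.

P_x = 0, P_y = 30.00 kip, M_P = 865.7 kip·ft

ΣF_x = 0: P_x = 0.
ΣF_y = 0: P_y − 30 = 0 → P_y = 30.00 kip.
ΣM about P: M_P − 30·16.4 − 373.7 = 0 → M_P = 865.7 kip·ft.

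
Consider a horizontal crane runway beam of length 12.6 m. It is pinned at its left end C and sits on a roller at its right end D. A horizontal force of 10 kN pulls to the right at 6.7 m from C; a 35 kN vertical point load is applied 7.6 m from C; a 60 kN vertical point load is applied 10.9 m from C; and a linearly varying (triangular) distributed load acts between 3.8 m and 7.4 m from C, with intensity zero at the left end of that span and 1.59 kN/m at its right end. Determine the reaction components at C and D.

Resultant of the triangular load: ½ × 1.59 × 3.6 = 2.862 kN, acting at 6.2 m from C (one-third of the span from the peak).
Taking moments about C: D_y·12.6 − 35·7.6 − 60·10.9 − (½·1.59·3.6)·6.2 = 0 → D_y = 937.7444/12.6 = 74.4242 ≈ 74.42 kN.
ΣF_y = 0: C_y + 74.4242 − 35 − 60 − ½·1.59·3.6 = 0 → C_y = 23.44 kN.
ΣF_x = 0: C_x + 10 = 0 → C_x = -10.00 kN.

C_x = -10.00 kN, C_y = 23.44 kN, D_y = 74.42 kN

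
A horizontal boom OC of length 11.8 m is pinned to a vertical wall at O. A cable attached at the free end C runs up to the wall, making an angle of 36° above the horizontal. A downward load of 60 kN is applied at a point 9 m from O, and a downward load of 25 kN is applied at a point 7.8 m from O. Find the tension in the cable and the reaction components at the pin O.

T = 106.0 kN, O_x = 85.73 kN, O_y = 22.71 kN

ΣM about O: T·sin36°·11.8 − 60·9 − 25·7.8 = 0 → T = 735/(11.8·0.587785) = 105.971 ≈ 106.0 kN.
ΣF_x = 0: O_x − T·cos36° = 0 → O_x = 105.971 × 0.809017 = 85.73 kN.
ΣF_y = 0: O_y + T·sin36° − 60 − 25 = 0 → O_y = 85 − 105.971 × 0.587785 = 22.71 kN.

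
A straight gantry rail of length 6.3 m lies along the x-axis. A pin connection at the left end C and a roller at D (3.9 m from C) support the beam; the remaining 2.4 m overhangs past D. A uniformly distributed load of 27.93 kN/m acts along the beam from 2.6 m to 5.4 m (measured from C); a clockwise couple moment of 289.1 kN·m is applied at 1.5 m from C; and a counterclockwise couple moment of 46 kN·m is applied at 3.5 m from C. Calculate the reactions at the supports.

Resultant of the distributed load: 27.93 × 2.8 = 78.204 kN at 4 m from C.
Taking moments about C: D_y·3.9 − (27.93·2.8)·4 − 289.1 + 46 = 0 → D_y = 555.916/3.9 = 142.543 ≈ 142.5 kN.
ΣF_y = 0: C_y + 142.543 − 27.93·2.8 = 0 → C_y = -64.34 kN.
ΣF_x = 0: no horizontal applied forces, so C_x = 0.

C_x = 0, C_y = -64.34 kN, D_y = 142.5 kN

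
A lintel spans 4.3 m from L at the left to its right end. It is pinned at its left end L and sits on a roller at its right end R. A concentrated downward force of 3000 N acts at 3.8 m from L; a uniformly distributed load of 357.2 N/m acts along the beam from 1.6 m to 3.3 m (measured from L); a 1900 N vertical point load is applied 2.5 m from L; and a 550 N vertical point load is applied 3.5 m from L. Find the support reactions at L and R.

L_x = 0, L_y = 1508 N, R_y = 4549 N

Resultant of the distributed load: 357.2 × 1.7 = 607.24 N at 2.45 m from L.
Taking moments about L: R_y·4.3 − 3000·3.8 − (357.2·1.7)·2.45 − 1900·2.5 − 550·3.5 = 0 → R_y = 19562.738/4.3 = 4549.47 ≈ 4549 N.
ΣF_y = 0: L_y + 4549.47 − 3000 − 357.2·1.7 − 1900 − 550 = 0 → L_y = 1508 N.
ΣF_x = 0: no horizontal applied forces, so L_x = 0.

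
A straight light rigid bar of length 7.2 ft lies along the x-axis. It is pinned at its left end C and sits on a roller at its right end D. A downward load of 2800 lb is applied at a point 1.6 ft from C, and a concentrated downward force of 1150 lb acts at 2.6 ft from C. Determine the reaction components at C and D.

Moments about C: D_y·7.2 − 2800·1.6 − 1150·2.6 = 0 → D_y = 7470/7.2 = 1037.5 ≈ 1038 lb.
ΣF_y = 0: C_y + 1037.5 − 2800 − 1150 = 0 → C_y = 2912 lb.
ΣF_x = 0: no horizontal applied forces, so C_x = 0.

C_x = 0, C_y = 2912 lb, D_y = 1038 lb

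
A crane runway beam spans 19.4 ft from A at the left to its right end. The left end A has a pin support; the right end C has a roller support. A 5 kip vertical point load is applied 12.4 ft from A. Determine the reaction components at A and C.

A_x = 0, A_y = 1.804 kip, C_y = 3.196 kip

Moments about A: C_y·19.4 − 5·12.4 = 0 → C_y = 62/19.4 = 3.19588 ≈ 3.196 kip.
ΣF_y = 0: A_y + 3.19588 − 5 = 0 → A_y = 1.804 kip.
ΣF_x = 0: no horizontal applied forces, so A_x = 0.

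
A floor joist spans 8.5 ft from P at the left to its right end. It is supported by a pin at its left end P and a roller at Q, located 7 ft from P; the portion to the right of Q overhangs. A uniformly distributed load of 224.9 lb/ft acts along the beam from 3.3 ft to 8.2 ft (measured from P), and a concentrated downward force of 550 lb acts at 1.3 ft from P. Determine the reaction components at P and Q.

P_x = 0, P_y = 644.6 lb, Q_y = 1007 lb

Resultant of the distributed load: 224.9 × 4.9 = 1102.01 lb at 5.75 ft from P.
Taking moments about P: Q_y·7 − (224.9·4.9)·5.75 − 550·1.3 = 0 → Q_y = 7051.5575/7 = 1007.37 ≈ 1007 lb.
ΣF_y = 0: P_y + 1007.37 − 224.9·4.9 − 550 = 0 → P_y = 644.6 lb.
ΣF_x = 0: no horizontal applied forces, so P_x = 0.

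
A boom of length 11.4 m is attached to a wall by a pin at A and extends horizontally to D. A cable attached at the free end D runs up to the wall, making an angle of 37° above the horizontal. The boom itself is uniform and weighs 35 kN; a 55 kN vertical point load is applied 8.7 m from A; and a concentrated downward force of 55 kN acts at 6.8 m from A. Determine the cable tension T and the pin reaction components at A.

T = 153.3 kN, A_x = 122.5 kN, A_y = 52.72 kN

ΣM about A: T·sin37°·11.4 − 35·5.7 − 55·8.7 − 55·6.8 = 0 → T = 1052/(11.4·0.601815) = 153.337 ≈ 153.3 kN.
ΣF_x = 0: A_x − T·cos37° = 0 → A_x = 153.337 × 0.798636 = 122.5 kN.
ΣF_y = 0: A_y + T·sin37° − 35 − 55 − 55 = 0 → A_y = 145 − 153.337 × 0.601815 = 52.72 kN.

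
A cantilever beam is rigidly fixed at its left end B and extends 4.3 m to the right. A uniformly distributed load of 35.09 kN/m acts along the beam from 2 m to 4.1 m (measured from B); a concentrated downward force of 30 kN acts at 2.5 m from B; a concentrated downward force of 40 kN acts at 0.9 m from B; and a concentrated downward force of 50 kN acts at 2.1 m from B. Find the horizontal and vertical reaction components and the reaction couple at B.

B_x = 0, B_y = 193.7 kN, M_B = 440.8 kN·m

Resultant of the distributed load: 35.09 × 2.1 = 73.689 kN at 3.05 m from B.
ΣF_x = 0: B_x = 0.
ΣF_y = 0: B_y − 35.09·2.1 − 30 − 40 − 50 = 0 → B_y = 193.7 kN.
ΣM about B: M_B − (35.09·2.1)·3.05 − 30·2.5 − 40·0.9 − 50·2.1 = 0 → M_B = 440.8 kN·m.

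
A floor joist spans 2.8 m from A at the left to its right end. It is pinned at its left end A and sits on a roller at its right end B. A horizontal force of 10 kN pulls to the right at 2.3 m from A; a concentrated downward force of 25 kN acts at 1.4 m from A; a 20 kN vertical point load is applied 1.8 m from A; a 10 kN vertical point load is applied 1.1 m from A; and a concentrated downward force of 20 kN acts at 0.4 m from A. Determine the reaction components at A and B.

A_x = -10.00 kN, A_y = 42.86 kN, B_y = 32.14 kN

Moments about A: B_y·2.8 − 25·1.4 − 20·1.8 − 10·1.1 − 20·0.4 = 0 → B_y = 90/2.8 = 32.1429 ≈ 32.14 kN.
ΣF_y = 0: A_y + 32.1429 − 25 − 20 − 10 − 20 = 0 → A_y = 42.86 kN.
ΣF_x = 0: A_x + 10 = 0 → A_x = -10.00 kN.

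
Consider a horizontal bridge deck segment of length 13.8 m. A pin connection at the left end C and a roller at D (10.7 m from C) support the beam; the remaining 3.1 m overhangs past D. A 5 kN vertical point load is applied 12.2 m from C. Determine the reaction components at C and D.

Moments about C: D_y·10.7 − 5·12.2 = 0 → D_y = 61/10.7 = 5.70093 ≈ 5.701 kN.
ΣF_y = 0: C_y + 5.70093 − 5 = 0 → C_y = -0.7009 kN.
ΣF_x = 0: no horizontal applied forces, so C_x = 0.

C_x = 0, C_y = -0.7009 kN, D_y = 5.701 kN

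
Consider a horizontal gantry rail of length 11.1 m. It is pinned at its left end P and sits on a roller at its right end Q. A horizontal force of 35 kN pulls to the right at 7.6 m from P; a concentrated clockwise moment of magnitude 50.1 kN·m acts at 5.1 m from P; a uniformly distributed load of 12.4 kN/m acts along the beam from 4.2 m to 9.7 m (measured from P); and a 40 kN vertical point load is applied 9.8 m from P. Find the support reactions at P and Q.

Resultant of the distributed load: 12.4 × 5.5 = 68.2 kN at 6.95 m from P.
Taking moments about P: Q_y·11.1 − 50.1 − (12.4·5.5)·6.95 − 40·9.8 = 0 → Q_y = 916.09/11.1 = 82.5306 ≈ 82.53 kN.
ΣF_y = 0: P_y + 82.5306 − 12.4·5.5 − 40 = 0 → P_y = 25.67 kN.
ΣF_x = 0: P_x + 35 = 0 → P_x = -35.00 kN.

P_x = -35.00 kN, P_y = 25.67 kN, Q_y = 82.53 kN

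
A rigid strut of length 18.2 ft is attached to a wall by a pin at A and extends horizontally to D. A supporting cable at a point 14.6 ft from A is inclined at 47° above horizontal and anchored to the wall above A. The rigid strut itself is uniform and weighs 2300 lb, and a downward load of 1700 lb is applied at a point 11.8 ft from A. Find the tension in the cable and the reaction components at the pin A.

T = 3839 lb, A_x = 2618 lb, A_y = 1192 lb

ΣM about A: T·sin47°·14.6 − 2300·9.1 − 1700·11.8 = 0 → T = 40990/(14.6·0.731354) = 3838.82 ≈ 3839 lb.
ΣF_x = 0: A_x − T·cos47° = 0 → A_x = 3838.82 × 0.681998 = 2618 lb.
ΣF_y = 0: A_y + T·sin47° − 2300 − 1700 = 0 → A_y = 4000 − 3838.82 × 0.731354 = 1192 lb.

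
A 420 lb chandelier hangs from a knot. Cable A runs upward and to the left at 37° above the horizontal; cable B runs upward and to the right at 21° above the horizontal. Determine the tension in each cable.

ΣF_x = 0: −T_A·cos37° + T_B·cos21° = 0 → T_B = 0.855454·T_A.
ΣF_y = 0: T_A·sin37° + T_B·sin21° = 420.
Substitute: T_A·(0.601815 + 0.855454·0.358368) = 420 → T_A = 462.36 ≈ 462.4 lb.
Then T_B = 0.855454 × 462.36 = 395.5 lb.

T_A = 462.4 lb, T_B = 395.5 lb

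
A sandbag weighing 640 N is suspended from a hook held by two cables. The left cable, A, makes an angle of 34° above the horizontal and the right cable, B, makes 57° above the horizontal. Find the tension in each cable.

T_A = 348.6 N, T_B = 530.7 N

ΣF_x = 0: −T_A·cos34° + T_B·cos57° = 0 → T_B = 1.52218·T_A.
ΣF_y = 0: T_A·sin34° + T_B·sin57° = 640.
Substitute: T_A·(0.559193 + 1.52218·0.838671) = 640 → T_A = 348.622 ≈ 348.6 N.
Then T_B = 1.52218 × 348.622 = 530.7 N.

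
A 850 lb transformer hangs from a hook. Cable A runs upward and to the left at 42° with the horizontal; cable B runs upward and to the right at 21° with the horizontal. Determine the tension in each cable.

ΣF_x = 0: −T_A·cos42° + T_B·cos21° = 0 → T_B = 0.796016·T_A.
ΣF_y = 0: T_A·sin42° + T_B·sin21° = 850.
Substitute: T_A·(0.669131 + 0.796016·0.358368) = 850 → T_A = 890.614 ≈ 890.6 lb.
Then T_B = 0.796016 × 890.614 = 708.9 lb.

T_A = 890.6 lb, T_B = 708.9 lb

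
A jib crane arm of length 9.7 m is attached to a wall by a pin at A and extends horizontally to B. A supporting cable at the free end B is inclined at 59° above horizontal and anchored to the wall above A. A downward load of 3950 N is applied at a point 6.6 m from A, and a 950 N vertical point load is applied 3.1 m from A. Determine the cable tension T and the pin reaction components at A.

ΣM about A: T·sin59°·9.7 − 3950·6.6 − 950·3.1 = 0 → T = 29015/(9.7·0.857167) = 3489.68 ≈ 3490 N.
ΣF_x = 0: A_x − T·cos59° = 0 → A_x = 3489.68 × 0.515038 = 1797 N.
ΣF_y = 0: A_y + T·sin59° − 3950 − 950 = 0 → A_y = 4900 − 3489.68 × 0.857167 = 1909 N.

T = 3490 N, A_x = 1797 N, A_y = 1909 N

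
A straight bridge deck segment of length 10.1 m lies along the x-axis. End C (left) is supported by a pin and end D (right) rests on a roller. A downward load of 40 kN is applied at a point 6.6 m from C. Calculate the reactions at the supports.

C_x = 0, C_y = 13.86 kN, D_y = 26.14 kN

ΣM about C: D_y·10.1 − 40·6.6 = 0 → D_y = 264/10.1 = 26.1386 ≈ 26.14 kN.
ΣF_y = 0: C_y + 26.1386 − 40 = 0 → C_y = 13.86 kN.
ΣF_x = 0: no horizontal applied forces, so C_x = 0.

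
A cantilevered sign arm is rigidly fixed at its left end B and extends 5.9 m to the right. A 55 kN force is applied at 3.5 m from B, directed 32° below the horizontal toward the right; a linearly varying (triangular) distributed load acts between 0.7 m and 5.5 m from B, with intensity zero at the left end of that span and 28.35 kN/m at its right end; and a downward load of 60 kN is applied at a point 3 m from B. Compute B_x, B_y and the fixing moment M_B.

B_x = -46.64 kN, B_y = 157.2 kN, M_B = 547.4 kN·m

Resultant of the triangular load: ½ × 28.35 × 4.8 = 68.04 kN, acting at 3.9 m from B (one-third of the span from the peak).
ΣF_x = 0: B_x + 55·cos32° = 0 → B_x = -46.64 kN.
ΣF_y = 0: B_y − 55·sin32° − ½·28.35·4.8 − 60 = 0 → B_y = 157.2 kN.
ΣM about B: M_B − 55·sin32°·3.5 − (½·28.35·4.8)·3.9 − 60·3 = 0 → M_B = 547.4 kN·m.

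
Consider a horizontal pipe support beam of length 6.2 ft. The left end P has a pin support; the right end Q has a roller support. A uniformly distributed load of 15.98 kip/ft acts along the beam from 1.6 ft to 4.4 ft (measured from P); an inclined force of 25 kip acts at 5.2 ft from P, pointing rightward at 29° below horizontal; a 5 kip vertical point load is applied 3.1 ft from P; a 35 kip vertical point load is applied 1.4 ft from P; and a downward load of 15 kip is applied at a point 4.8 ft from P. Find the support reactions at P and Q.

Resultant of the distributed load: 15.98 × 2.8 = 44.744 kip at 3 ft from P.
Taking moments about P: Q_y·6.2 − (15.98·2.8)·3 − 25·sin29°·5.2 − 5·3.1 − 35·1.4 − 15·4.8 = 0 → Q_y = 333.757/6.2 = 53.8318 ≈ 53.83 kip.
ΣF_y = 0: P_y + 53.8318 − 15.98·2.8 − 25·sin29° − 5 − 35 − 15 = 0 → P_y = 58.03 kip.
ΣF_x = 0: P_x + 25·cos29° = 0 → P_x = -21.87 kip.

P_x = -21.87 kip, P_y = 58.03 kip, Q_y = 53.83 kip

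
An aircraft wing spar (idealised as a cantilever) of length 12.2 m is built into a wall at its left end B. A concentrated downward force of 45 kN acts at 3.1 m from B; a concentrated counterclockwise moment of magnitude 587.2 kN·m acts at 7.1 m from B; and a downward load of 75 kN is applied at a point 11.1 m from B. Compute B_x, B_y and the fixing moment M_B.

B_x = 0, B_y = 120.0 kN, M_B = 384.8 kN·m

ΣF_x = 0: B_x = 0.
ΣF_y = 0: B_y − 45 − 75 = 0 → B_y = 120.0 kN.
ΣM about B: M_B − 45·3.1 + 587.2 − 75·11.1 = 0 → M_B = 384.8 kN·m.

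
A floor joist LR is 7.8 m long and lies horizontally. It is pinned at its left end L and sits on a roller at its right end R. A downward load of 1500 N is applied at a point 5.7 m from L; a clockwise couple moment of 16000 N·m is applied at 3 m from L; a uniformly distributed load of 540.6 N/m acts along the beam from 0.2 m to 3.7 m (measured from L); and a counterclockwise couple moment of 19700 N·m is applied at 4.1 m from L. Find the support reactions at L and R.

L_x = 0, L_y = 2297 N, R_y = 1095 N

Resultant of the distributed load: 540.6 × 3.5 = 1892.1 N at 1.95 m from L.
Taking moments about L: R_y·7.8 − 1500·5.7 − 16000 − (540.6·3.5)·1.95 + 19700 = 0 → R_y = 8539.595/7.8 = 1094.82 ≈ 1095 N.
ΣF_y = 0: L_y + 1094.82 − 1500 − 540.6·3.5 = 0 → L_y = 2297 N.
ΣF_x = 0: no horizontal applied forces, so L_x = 0.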